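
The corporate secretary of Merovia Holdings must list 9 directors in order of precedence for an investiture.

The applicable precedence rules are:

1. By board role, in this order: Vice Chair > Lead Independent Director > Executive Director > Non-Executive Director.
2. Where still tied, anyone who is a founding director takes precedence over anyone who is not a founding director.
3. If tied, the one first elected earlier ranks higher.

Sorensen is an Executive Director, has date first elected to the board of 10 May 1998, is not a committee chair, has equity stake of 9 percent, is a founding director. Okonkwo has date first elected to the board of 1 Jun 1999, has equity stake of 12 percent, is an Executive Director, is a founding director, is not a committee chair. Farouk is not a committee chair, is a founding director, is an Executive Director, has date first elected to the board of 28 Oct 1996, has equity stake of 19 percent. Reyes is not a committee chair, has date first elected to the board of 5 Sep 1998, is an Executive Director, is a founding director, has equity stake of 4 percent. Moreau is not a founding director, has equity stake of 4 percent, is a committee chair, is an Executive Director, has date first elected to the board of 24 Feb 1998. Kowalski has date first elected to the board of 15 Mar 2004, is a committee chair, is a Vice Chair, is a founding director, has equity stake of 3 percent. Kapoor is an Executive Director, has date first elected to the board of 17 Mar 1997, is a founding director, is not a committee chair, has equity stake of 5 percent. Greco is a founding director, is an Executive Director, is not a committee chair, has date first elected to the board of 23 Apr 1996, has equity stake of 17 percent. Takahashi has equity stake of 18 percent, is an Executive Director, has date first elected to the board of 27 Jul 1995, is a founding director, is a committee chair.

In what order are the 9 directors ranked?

Kowalski, Takahashi, Greco, Farouk, Kapoor, Sorensen, Reyes, Okonkwo, Moreau

By board role: Kowalski (Vice Chair); then Takahashi, Greco, Farouk, Kapoor, Sorensen, Reyes, Okonkwo and Moreau (Executive Director).
Among Takahashi, Greco, Farouk, Kapoor, Sorensen, Reyes, Okonkwo and Moreau, a founding director before not a founding director: Takahashi, Greco, Farouk, Kapoor, Sorensen, Reyes and Okonkwo (a founding director) before Moreau (not a founding director).
Among Takahashi, Greco, Farouk, Kapoor, Sorensen, Reyes and Okonkwo, by date first elected to the board (earlier first): Takahashi (27 Jul 1995) before Greco (23 Apr 1996) before Farouk (28 Oct 1996) before Kapoor (17 Mar 1997) before Sorensen (10 May 1998) before Reyes (5 Sep 1998) before Okonkwo (1 Jun 1999).
Full order: Kowalski, Takahashi, Greco, Farouk, Kapoor, Sorensen, Reyes, Okonkwo, Moreau.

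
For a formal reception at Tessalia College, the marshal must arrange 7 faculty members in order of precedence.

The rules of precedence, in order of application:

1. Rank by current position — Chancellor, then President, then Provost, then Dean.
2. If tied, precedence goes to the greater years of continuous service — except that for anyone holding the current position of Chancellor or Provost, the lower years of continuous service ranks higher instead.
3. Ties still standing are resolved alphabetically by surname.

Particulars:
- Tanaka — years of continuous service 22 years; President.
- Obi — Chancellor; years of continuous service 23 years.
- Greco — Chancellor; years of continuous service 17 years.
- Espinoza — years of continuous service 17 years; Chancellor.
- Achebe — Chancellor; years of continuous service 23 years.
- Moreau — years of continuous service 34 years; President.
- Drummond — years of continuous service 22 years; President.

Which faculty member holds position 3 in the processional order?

By current position: Espinoza, Greco, Achebe and Obi (Chancellor); then Moreau, Drummond and Tanaka (President).
Among Espinoza, Greco, Achebe and Obi, by years of continuous service (lower first) (reversed rule for this group): Espinoza and Greco (17 years) before Achebe and Obi (23 years).
Among Espinoza and Greco, alphabetically by surname: Espinoza before Greco.
Among Achebe and Obi, alphabetically by surname: Achebe before Obi.
Among Moreau, Drummond and Tanaka, by years of continuous service (higher first): Moreau (34 years) before Drummond and Tanaka (22 years).
Among Drummond and Tanaka, alphabetically by surname: Drummond before Tanaka.
Order: Espinoza, Greco, Achebe, Obi, Moreau, Drummond, Tanaka.

Achebe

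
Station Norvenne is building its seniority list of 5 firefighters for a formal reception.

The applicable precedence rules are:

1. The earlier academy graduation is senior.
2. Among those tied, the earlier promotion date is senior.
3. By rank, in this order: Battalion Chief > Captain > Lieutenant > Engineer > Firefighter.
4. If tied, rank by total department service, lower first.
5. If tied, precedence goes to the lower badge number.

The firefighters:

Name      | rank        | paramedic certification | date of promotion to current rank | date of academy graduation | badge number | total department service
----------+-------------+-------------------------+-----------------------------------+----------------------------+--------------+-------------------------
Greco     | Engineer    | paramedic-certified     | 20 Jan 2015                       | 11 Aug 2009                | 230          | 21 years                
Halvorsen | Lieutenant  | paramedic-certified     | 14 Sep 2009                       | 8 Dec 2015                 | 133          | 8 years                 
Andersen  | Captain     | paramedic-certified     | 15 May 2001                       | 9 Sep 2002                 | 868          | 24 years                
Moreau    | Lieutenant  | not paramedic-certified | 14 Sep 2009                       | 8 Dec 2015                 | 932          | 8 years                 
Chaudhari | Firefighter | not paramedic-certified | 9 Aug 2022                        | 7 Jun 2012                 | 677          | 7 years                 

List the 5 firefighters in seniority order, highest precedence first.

By date of academy graduation (earlier first): Andersen (9 Sep 2002); then Greco (11 Aug 2009); then Chaudhari (7 Jun 2012); then Halvorsen and Moreau (both 8 Dec 2015).
Halvorsen and Moreau both have date of promotion to current rank 14 Sep 2009, so the next rule applies.
Halvorsen and Moreau are each Lieutenant, so the next rule applies.
Halvorsen and Moreau both have total department service 8 years, so the next rule applies.
Among Halvorsen and Moreau, by badge number (lower first): Halvorsen (133) before Moreau (932).
Full order: Andersen, Greco, Chaudhari, Halvorsen, Moreau.

Andersen, Greco, Chaudhari, Halvorsen, Moreau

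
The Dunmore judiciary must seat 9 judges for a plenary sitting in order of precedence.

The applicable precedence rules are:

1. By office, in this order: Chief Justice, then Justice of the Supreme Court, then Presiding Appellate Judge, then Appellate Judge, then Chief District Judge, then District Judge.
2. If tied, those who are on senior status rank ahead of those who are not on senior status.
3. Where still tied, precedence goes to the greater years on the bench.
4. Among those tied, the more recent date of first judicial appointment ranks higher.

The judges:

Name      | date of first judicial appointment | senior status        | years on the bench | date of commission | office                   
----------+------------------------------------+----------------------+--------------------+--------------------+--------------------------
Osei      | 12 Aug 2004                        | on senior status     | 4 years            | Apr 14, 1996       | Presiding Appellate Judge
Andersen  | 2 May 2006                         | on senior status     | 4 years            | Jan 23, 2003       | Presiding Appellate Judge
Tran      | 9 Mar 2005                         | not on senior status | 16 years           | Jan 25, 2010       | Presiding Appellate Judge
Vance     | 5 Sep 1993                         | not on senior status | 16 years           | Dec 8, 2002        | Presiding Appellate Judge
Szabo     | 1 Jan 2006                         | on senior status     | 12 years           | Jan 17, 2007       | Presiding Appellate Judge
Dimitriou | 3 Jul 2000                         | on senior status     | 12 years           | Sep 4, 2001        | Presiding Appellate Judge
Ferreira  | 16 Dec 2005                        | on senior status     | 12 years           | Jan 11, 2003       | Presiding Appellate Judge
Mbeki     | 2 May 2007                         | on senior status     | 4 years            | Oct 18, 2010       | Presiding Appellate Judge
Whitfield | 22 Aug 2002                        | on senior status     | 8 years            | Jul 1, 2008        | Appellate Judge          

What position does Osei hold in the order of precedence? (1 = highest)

By office: Szabo, Ferreira, Dimitriou, Mbeki, Andersen, Osei, Tran and Vance (Presiding Appellate Judge); then Whitfield (Appellate Judge).
Among Szabo, Ferreira, Dimitriou, Mbeki, Andersen, Osei, Tran and Vance, on senior status before not on senior status: Szabo, Ferreira, Dimitriou, Mbeki, Andersen and Osei (on senior status) before Tran and Vance (not on senior status).
Among Szabo, Ferreira, Dimitriou, Mbeki, Andersen and Osei, by years on the bench (higher first): Szabo, Ferreira and Dimitriou (12 years) before Mbeki, Andersen and Osei (4 years).
Among Szabo, Ferreira and Dimitriou, by date of first judicial appointment (later first): Szabo (1 Jan 2006) before Ferreira (16 Dec 2005) before Dimitriou (3 Jul 2000).
Among Mbeki, Andersen and Osei, by date of first judicial appointment (later first): Mbeki (2 May 2007) before Andersen (2 May 2006) before Osei (12 Aug 2004).
Tran and Vance both have years on the bench 16 years, so the next rule applies.
Among Tran and Vance, by date of first judicial appointment (later first): Tran (9 Mar 2005) before Vance (5 Sep 1993).
Order: Szabo, Ferreira, Dimitriou, Mbeki, Andersen, Osei, Tran, Vance, Whitfield. So position 6.

6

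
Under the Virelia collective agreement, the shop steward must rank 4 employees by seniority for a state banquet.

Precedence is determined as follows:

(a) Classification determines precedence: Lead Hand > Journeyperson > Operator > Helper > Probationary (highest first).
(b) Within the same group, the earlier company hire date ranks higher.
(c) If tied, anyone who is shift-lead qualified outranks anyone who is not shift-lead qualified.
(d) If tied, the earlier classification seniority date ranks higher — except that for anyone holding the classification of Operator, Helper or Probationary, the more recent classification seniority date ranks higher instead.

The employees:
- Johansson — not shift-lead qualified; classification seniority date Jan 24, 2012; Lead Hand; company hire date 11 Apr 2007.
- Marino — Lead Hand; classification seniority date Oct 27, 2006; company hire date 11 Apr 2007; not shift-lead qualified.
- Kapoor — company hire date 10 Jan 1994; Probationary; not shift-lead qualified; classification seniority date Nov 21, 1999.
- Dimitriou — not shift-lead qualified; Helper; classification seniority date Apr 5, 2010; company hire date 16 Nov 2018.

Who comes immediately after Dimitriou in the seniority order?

By classification: Marino and Johansson (Lead Hand); then Dimitriou (Helper); then Kapoor (Probationary).
Marino and Johansson both have company hire date 11 Apr 2007, so the next rule applies.
Marino and Johansson are each not shift-lead qualified, so the next rule applies.
Among Marino and Johansson, by classification seniority date (earlier first): Marino (Oct 27, 2006) before Johansson (Jan 24, 2012).
Order: Marino, Johansson, Dimitriou, Kapoor.

Kapoor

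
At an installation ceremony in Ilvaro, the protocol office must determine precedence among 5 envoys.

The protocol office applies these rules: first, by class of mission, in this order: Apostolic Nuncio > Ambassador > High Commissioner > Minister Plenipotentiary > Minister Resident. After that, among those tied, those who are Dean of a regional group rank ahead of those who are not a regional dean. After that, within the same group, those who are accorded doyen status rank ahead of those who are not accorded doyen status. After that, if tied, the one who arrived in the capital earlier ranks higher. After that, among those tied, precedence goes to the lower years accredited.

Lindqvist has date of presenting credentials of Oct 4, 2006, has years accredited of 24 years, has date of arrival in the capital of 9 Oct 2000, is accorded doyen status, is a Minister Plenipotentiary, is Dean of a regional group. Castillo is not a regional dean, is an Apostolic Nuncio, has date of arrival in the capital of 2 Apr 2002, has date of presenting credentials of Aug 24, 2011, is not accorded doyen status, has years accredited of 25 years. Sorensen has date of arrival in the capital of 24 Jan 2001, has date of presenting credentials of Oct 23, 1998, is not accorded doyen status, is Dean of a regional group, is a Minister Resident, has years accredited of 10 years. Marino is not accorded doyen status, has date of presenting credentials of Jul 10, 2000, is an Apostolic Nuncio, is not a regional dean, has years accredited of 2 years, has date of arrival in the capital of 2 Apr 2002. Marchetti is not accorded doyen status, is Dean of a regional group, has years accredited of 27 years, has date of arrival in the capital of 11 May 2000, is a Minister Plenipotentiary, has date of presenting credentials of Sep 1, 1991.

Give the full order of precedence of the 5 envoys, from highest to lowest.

Marino, Castillo, Lindqvist, Marchetti, Sorensen

By class of mission: Marino and Castillo (Apostolic Nuncio); then Lindqvist and Marchetti (Minister Plenipotentiary); then Sorensen (Minister Resident).
Marino and Castillo are each not a regional dean, so the next rule applies.
Marino and Castillo are each not accorded doyen status, so the next rule applies.
Marino and Castillo both have date of arrival in the capital 2 Apr 2002, so the next rule applies.
Among Marino and Castillo, by years accredited (lower first): Marino (2 years) before Castillo (25 years).
Lindqvist and Marchetti are each Dean of a regional group, so the next rule applies.
Among Lindqvist and Marchetti, accorded doyen status before not accorded doyen status: Lindqvist (accorded doyen status) before Marchetti (not accorded doyen status).
Full order: Marino, Castillo, Lindqvist, Marchetti, Sorensen.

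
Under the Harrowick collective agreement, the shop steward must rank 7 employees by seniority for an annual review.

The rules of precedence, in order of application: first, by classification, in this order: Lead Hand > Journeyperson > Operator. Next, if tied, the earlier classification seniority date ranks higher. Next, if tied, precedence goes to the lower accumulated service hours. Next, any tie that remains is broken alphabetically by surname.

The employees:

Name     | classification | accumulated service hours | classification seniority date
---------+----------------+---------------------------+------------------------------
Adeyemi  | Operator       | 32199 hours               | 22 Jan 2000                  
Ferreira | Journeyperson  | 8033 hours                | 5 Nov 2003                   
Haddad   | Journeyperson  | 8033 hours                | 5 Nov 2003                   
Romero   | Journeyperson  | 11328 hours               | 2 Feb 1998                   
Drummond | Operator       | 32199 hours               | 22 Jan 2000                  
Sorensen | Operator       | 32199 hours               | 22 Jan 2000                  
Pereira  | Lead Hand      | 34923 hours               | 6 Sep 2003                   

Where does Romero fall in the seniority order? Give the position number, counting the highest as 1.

By classification: Pereira (Lead Hand); then Romero, Ferreira and Haddad (Journeyperson); then Adeyemi, Drummond and Sorensen (Operator).
Among Romero, Ferreira and Haddad, by classification seniority date (earlier first): Romero (2 Feb 1998) before Ferreira and Haddad (5 Nov 2003).
Ferreira and Haddad both have accumulated service hours 8033 hours, so the next rule applies.
Among Ferreira and Haddad, alphabetically by surname: Ferreira before Haddad.
Adeyemi, Drummond and Sorensen all have classification seniority date 22 Jan 2000, so the next rule applies.
Adeyemi, Drummond and Sorensen all have accumulated service hours 32199 hours, so the next rule applies.
Among Adeyemi, Drummond and Sorensen, alphabetically by surname: Adeyemi before Drummond before Sorensen.
Order: Pereira, Romero, Ferreira, Haddad, Adeyemi, Drummond, Sorensen. So position 2.

2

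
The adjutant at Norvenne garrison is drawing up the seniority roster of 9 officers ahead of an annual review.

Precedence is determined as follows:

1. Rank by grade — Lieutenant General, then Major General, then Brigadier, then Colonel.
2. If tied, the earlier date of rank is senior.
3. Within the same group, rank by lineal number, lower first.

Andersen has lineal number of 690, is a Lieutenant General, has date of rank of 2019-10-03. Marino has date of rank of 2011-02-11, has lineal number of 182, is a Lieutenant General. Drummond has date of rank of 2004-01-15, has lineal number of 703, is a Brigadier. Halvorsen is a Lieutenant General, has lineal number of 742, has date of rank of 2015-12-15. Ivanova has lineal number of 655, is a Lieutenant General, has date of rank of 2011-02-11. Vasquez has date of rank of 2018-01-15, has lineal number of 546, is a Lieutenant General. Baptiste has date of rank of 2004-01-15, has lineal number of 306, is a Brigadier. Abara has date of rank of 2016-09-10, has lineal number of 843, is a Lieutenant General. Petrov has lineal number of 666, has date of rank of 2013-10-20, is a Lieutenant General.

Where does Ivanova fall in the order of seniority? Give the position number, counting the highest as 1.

2

By grade: Marino, Ivanova, Petrov, Halvorsen, Abara, Vasquez and Andersen (Lieutenant General); then Baptiste and Drummond (Brigadier).
Among Marino, Ivanova, Petrov, Halvorsen, Abara, Vasquez and Andersen, by date of rank (earlier first): Marino and Ivanova (2011-02-11) before Petrov (2013-10-20) before Halvorsen (2015-12-15) before Abara (2016-09-10) before Vasquez (2018-01-15) before Andersen (2019-10-03).
Among Marino and Ivanova, by lineal number (lower first): Marino (182) before Ivanova (655).
Baptiste and Drummond both have date of rank 2004-01-15, so the next rule applies.
Among Baptiste and Drummond, by lineal number (lower first): Baptiste (306) before Drummond (703).
Order: Marino, Ivanova, Petrov, Halvorsen, Abara, Vasquez, Andersen, Baptiste, Drummond. So position 2.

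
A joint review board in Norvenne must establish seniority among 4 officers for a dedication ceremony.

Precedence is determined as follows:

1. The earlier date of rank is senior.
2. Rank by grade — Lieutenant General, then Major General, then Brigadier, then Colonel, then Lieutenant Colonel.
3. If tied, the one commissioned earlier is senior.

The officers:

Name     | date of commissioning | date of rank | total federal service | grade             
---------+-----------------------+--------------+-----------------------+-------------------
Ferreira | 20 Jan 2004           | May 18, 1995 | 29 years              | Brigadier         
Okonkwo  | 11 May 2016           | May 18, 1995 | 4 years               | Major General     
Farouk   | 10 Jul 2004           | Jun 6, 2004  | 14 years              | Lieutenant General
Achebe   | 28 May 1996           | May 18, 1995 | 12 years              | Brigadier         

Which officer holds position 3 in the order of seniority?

By date of rank (earlier first): Okonkwo, Achebe and Ferreira (each May 18, 1995); then Farouk (Jun 6, 2004).
Among Okonkwo, Achebe and Ferreira, by grade: Okonkwo (Major General) before Achebe and Ferreira (Brigadier).
Among Achebe and Ferreira, by date of commissioning (earlier first): Achebe (28 May 1996) before Ferreira (20 Jan 2004).
Order: Okonkwo, Achebe, Ferreira, Farouk.

Ferreira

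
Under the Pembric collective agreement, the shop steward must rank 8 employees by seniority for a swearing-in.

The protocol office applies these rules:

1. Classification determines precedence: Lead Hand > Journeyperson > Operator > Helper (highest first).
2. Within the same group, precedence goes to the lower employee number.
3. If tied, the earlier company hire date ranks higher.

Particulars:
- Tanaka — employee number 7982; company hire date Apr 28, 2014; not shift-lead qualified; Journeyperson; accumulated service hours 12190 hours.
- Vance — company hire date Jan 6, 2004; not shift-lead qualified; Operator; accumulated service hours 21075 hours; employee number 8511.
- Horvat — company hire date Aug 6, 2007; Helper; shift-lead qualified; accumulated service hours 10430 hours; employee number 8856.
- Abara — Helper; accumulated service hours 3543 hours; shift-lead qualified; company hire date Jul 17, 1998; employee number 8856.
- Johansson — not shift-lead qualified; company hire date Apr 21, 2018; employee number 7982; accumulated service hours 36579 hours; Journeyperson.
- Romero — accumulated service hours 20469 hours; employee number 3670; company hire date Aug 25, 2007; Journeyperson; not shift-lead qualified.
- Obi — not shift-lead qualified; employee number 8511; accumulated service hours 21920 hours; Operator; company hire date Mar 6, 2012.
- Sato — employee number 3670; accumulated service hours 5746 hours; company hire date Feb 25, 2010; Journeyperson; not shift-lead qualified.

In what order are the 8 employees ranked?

By classification: Romero, Sato, Tanaka and Johansson (Journeyperson); then Vance and Obi (Operator); then Abara and Horvat (Helper).
Among Romero, Sato, Tanaka and Johansson, by employee number (lower first): Romero and Sato (3670) before Tanaka and Johansson (7982).
Among Romero and Sato, by company hire date (earlier first): Romero (Aug 25, 2007) before Sato (Feb 25, 2010).
Among Tanaka and Johansson, by company hire date (earlier first): Tanaka (Apr 28, 2014) before Johansson (Apr 21, 2018).
Vance and Obi both have employee number 8511, so the next rule applies.
Among Vance and Obi, by company hire date (earlier first): Vance (Jan 6, 2004) before Obi (Mar 6, 2012).
Abara and Horvat both have employee number 8856, so the next rule applies.
Among Abara and Horvat, by company hire date (earlier first): Abara (Jul 17, 1998) before Horvat (Aug 6, 2007).
Full order: Romero, Sato, Tanaka, Johansson, Vance, Obi, Abara, Horvat.

Romero, Sato, Tanaka, Johansson, Vance, Obi, Abara, Horvat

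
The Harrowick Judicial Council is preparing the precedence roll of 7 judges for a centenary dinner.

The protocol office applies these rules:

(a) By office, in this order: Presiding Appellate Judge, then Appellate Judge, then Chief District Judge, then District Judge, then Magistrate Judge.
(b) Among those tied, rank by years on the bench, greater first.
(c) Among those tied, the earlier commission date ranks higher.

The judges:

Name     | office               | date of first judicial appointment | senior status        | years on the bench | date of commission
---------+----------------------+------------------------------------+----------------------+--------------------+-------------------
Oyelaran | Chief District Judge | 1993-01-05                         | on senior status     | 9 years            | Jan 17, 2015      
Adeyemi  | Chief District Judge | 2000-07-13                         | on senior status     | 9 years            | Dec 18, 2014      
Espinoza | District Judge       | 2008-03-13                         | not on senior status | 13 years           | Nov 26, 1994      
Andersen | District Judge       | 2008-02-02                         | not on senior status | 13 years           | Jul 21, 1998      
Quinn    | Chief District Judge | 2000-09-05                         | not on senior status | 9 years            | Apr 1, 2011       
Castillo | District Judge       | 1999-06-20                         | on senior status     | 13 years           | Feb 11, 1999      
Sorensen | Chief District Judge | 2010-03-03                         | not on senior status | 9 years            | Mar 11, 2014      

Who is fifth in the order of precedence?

By office: Quinn, Sorensen, Adeyemi and Oyelaran (Chief District Judge); then Espinoza, Andersen and Castillo (District Judge).
Quinn, Sorensen, Adeyemi and Oyelaran all have years on the bench 9 years, so the next rule applies.
Among Quinn, Sorensen, Adeyemi and Oyelaran, by date of commission (earlier first): Quinn (Apr 1, 2011) before Sorensen (Mar 11, 2014) before Adeyemi (Dec 18, 2014) before Oyelaran (Jan 17, 2015).
Espinoza, Andersen and Castillo all have years on the bench 13 years, so the next rule applies.
Among Espinoza, Andersen and Castillo, by date of commission (earlier first): Espinoza (Nov 26, 1994) before Andersen (Jul 21, 1998) before Castillo (Feb 11, 1999).
Order: Quinn, Sorensen, Adeyemi, Oyelaran, Espinoza, Andersen, Castillo.

Espinoza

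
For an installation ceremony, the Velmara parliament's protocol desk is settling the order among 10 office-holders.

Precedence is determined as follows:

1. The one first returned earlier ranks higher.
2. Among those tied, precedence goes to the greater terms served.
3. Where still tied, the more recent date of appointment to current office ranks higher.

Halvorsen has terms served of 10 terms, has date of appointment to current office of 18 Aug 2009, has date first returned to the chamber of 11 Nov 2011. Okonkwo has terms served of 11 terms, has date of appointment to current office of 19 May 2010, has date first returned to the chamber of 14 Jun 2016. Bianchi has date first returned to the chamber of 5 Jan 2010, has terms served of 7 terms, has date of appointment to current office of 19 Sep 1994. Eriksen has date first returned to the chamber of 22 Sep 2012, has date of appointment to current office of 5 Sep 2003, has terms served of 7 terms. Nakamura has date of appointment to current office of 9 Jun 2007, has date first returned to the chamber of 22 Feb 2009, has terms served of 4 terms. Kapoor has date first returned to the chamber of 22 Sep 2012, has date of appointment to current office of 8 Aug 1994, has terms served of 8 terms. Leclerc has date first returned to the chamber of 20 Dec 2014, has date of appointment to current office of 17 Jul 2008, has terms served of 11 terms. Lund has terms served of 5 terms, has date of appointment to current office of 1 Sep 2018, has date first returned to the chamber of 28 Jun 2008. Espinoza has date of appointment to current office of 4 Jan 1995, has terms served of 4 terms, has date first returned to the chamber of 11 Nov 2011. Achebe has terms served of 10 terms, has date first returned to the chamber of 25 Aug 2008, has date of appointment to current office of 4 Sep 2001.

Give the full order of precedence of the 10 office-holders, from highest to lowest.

By date first returned to the chamber (earlier first): Lund (28 Jun 2008); then Achebe (25 Aug 2008); then Nakamura (22 Feb 2009); then Bianchi (5 Jan 2010); then Halvorsen and Espinoza (both 11 Nov 2011); then Kapoor and Eriksen (both 22 Sep 2012); then Leclerc (20 Dec 2014); then Okonkwo (14 Jun 2016).
Among Halvorsen and Espinoza, by terms served (higher first): Halvorsen (10 terms) before Espinoza (4 terms).
Among Kapoor and Eriksen, by terms served (higher first): Kapoor (8 terms) before Eriksen (7 terms).
Full order: Lund, Achebe, Nakamura, Bianchi, Halvorsen, Espinoza, Kapoor, Eriksen, Leclerc, Okonkwo.

Lund, Achebe, Nakamura, Bianchi, Halvorsen, Espinoza, Kapoor, Eriksen, Leclerc, Okonkwo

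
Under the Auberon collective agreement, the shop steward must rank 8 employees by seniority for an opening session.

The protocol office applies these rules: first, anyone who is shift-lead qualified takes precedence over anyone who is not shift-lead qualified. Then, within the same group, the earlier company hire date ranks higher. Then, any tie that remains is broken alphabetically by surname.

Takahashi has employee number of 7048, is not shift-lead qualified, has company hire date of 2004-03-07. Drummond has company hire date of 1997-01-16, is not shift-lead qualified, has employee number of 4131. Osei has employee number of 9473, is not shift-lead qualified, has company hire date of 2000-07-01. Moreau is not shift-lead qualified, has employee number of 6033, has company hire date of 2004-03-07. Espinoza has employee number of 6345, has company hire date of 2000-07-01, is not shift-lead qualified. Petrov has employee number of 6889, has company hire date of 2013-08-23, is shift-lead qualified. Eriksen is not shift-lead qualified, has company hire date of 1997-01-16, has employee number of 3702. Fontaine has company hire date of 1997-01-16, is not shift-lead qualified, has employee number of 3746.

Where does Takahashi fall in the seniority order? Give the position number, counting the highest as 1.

8

By the first rule: Petrov (shift-lead qualified); then Drummond, Eriksen, Fontaine, Espinoza, Osei, Moreau and Takahashi (each not shift-lead qualified).
Among Drummond, Eriksen, Fontaine, Espinoza, Osei, Moreau and Takahashi, by company hire date (earlier first): Drummond, Eriksen and Fontaine (1997-01-16) before Espinoza and Osei (2000-07-01) before Moreau and Takahashi (2004-03-07).
Among Drummond, Eriksen and Fontaine, alphabetically by surname: Drummond before Eriksen before Fontaine.
Among Espinoza and Osei, alphabetically by surname: Espinoza before Osei.
Among Moreau and Takahashi, alphabetically by surname: Moreau before Takahashi.
Order: Petrov, Drummond, Eriksen, Fontaine, Espinoza, Osei, Moreau, Takahashi. So position 8.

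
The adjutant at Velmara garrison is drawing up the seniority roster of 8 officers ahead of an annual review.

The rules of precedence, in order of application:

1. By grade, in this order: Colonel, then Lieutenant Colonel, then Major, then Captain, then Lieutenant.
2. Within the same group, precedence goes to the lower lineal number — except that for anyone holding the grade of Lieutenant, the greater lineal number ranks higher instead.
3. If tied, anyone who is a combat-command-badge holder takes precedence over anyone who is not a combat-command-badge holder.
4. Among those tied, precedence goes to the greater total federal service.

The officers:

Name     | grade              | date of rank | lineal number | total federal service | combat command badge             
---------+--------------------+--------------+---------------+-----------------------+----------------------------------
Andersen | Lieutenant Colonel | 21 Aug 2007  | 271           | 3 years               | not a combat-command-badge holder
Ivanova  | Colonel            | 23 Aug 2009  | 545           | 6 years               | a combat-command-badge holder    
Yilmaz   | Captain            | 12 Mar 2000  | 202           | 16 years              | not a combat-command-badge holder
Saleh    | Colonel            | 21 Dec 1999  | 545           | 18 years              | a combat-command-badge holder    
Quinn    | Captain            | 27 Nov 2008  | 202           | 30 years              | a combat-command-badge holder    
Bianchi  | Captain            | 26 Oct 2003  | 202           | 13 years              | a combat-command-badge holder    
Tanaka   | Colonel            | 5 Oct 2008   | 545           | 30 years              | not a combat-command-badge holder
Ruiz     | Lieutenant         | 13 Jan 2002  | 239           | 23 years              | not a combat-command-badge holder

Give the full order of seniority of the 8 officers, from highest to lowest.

Saleh, Ivanova, Tanaka, Andersen, Quinn, Bianchi, Yilmaz, Ruiz

By grade: Saleh, Ivanova and Tanaka (Colonel); then Andersen (Lieutenant Colonel); then Quinn, Bianchi and Yilmaz (Captain); then Ruiz (Lieutenant).
Saleh, Ivanova and Tanaka all have lineal number 545, so the next rule applies.
Among Saleh, Ivanova and Tanaka, a combat-command-badge holder before not a combat-command-badge holder: Saleh and Ivanova (a combat-command-badge holder) before Tanaka (not a combat-command-badge holder).
Among Saleh and Ivanova, by total federal service (higher first): Saleh (18 years) before Ivanova (6 years).
Quinn, Bianchi and Yilmaz all have lineal number 202, so the next rule applies.
Among Quinn, Bianchi and Yilmaz, a combat-command-badge holder before not a combat-command-badge holder: Quinn and Bianchi (a combat-command-badge holder) before Yilmaz (not a combat-command-badge holder).
Among Quinn and Bianchi, by total federal service (higher first): Quinn (30 years) before Bianchi (13 years).
Full order: Saleh, Ivanova, Tanaka, Andersen, Quinn, Bianchi, Yilmaz, Ruiz.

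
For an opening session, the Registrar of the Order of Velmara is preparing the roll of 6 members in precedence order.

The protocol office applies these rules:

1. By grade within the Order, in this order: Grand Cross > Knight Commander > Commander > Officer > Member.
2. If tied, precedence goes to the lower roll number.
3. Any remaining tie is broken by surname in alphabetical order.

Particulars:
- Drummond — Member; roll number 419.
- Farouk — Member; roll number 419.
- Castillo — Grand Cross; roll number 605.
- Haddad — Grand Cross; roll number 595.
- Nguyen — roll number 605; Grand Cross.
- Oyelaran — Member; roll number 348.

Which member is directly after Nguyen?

By grade within the Order: Haddad, Castillo and Nguyen (Grand Cross); then Oyelaran, Drummond and Farouk (Member).
Among Haddad, Castillo and Nguyen, by roll number (lower first): Haddad (595) before Castillo and Nguyen (605).
Among Castillo and Nguyen, alphabetically by surname: Castillo before Nguyen.
Among Oyelaran, Drummond and Farouk, by roll number (lower first): Oyelaran (348) before Drummond and Farouk (419).
Among Drummond and Farouk, alphabetically by surname: Drummond before Farouk.
Order: Haddad, Castillo, Nguyen, Oyelaran, Drummond, Farouk.

Oyelaran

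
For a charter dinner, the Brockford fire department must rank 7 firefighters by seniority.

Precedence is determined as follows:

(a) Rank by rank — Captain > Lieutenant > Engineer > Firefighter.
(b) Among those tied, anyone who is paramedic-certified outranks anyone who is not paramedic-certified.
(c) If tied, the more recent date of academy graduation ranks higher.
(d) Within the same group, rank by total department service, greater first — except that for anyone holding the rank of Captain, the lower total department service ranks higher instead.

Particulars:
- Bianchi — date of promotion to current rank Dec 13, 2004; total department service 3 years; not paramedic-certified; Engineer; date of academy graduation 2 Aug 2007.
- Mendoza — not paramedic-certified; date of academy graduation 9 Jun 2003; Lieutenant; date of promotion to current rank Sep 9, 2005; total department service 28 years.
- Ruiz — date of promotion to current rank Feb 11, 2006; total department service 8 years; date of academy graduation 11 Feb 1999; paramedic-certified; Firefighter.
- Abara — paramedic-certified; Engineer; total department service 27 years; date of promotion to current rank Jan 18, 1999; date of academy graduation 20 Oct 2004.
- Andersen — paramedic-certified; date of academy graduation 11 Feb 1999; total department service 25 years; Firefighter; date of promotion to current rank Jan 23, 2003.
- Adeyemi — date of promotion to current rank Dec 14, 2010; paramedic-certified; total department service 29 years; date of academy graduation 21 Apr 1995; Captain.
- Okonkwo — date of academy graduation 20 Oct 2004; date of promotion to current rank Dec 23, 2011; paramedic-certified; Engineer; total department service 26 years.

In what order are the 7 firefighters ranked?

Adeyemi, Mendoza, Abara, Okonkwo, Bianchi, Andersen, Ruiz

By rank: Adeyemi (Captain); then Mendoza (Lieutenant); then Abara, Okonkwo and Bianchi (Engineer); then Andersen and Ruiz (Firefighter).
Among Abara, Okonkwo and Bianchi, paramedic-certified before not paramedic-certified: Abara and Okonkwo (paramedic-certified) before Bianchi (not paramedic-certified).
Abara and Okonkwo both have date of academy graduation 20 Oct 2004, so the next rule applies.
Among Abara and Okonkwo, by total department service (higher first): Abara (27 years) before Okonkwo (26 years).
Andersen and Ruiz are each paramedic-certified, so the next rule applies.
Andersen and Ruiz both have date of academy graduation 11 Feb 1999, so the next rule applies.
Among Andersen and Ruiz, by total department service (higher first): Andersen (25 years) before Ruiz (8 years).
Full order: Adeyemi, Mendoza, Abara, Okonkwo, Bianchi, Andersen, Ruiz.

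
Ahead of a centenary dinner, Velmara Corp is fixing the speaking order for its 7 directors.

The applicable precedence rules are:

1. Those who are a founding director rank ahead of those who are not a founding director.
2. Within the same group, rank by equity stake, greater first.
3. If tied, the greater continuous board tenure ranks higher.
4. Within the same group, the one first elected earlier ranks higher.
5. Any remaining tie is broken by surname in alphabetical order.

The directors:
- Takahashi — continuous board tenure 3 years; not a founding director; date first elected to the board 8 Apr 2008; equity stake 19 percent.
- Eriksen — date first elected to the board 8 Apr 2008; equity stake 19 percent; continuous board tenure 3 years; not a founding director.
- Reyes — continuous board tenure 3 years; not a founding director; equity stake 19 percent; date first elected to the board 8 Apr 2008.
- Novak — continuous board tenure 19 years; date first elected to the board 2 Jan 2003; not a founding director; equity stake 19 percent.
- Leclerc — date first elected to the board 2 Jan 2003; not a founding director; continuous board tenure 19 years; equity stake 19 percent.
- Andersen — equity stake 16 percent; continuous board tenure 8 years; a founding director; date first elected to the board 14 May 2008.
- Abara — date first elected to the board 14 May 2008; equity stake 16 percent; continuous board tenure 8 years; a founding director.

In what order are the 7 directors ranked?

Abara, Andersen, Leclerc, Novak, Eriksen, Reyes, Takahashi

By the first rule: Abara and Andersen (both a founding director); then Leclerc, Novak, Eriksen, Reyes and Takahashi (each not a founding director).
Abara and Andersen both have equity stake 16 percent, so the next rule applies.
Abara and Andersen both have continuous board tenure 8 years, so the next rule applies.
Abara and Andersen both have date first elected to the board 14 May 2008, so the next rule applies.
Among Abara and Andersen, alphabetically by surname: Abara before Andersen.
Leclerc, Novak, Eriksen, Reyes and Takahashi all have equity stake 19 percent, so the next rule applies.
Among Leclerc, Novak, Eriksen, Reyes and Takahashi, by continuous board tenure (higher first): Leclerc and Novak (19 years) before Eriksen, Reyes and Takahashi (3 years).
Leclerc and Novak both have date first elected to the board 2 Jan 2003, so the next rule applies.
Among Leclerc and Novak, alphabetically by surname: Leclerc before Novak.
Eriksen, Reyes and Takahashi all have date first elected to the board 8 Apr 2008, so the next rule applies.
Among Eriksen, Reyes and Takahashi, alphabetically by surname: Eriksen before Reyes before Takahashi.
Full order: Abara, Andersen, Leclerc, Novak, Eriksen, Reyes, Takahashi.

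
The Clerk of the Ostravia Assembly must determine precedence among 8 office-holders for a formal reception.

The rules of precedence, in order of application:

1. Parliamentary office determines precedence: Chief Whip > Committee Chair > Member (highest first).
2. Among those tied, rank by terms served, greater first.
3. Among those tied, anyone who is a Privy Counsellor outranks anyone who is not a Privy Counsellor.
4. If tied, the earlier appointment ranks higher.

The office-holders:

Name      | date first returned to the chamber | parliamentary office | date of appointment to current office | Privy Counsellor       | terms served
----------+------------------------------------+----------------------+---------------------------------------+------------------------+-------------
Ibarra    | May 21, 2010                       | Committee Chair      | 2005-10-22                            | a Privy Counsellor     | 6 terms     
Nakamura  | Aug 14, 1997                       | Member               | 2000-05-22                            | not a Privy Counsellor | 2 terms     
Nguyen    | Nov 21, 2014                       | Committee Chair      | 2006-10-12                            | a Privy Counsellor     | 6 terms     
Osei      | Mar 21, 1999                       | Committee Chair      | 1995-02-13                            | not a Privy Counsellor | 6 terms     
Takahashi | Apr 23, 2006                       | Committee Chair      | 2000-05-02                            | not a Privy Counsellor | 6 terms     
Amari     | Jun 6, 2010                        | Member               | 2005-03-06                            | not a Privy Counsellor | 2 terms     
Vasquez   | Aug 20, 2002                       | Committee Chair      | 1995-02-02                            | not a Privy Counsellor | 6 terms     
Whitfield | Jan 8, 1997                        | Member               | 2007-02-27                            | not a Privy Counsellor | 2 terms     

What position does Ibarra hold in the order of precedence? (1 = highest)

1

By parliamentary office: Ibarra, Nguyen, Vasquez, Osei and Takahashi (Committee Chair); then Nakamura, Amari and Whitfield (Member).
Ibarra, Nguyen, Vasquez, Osei and Takahashi all have terms served 6 terms, so the next rule applies.
Among Ibarra, Nguyen, Vasquez, Osei and Takahashi, a Privy Counsellor before not a Privy Counsellor: Ibarra and Nguyen (a Privy Counsellor) before Vasquez, Osei and Takahashi (not a Privy Counsellor).
Among Ibarra and Nguyen, by date of appointment to current office (earlier first): Ibarra (2005-10-22) before Nguyen (2006-10-12).
Among Vasquez, Osei and Takahashi, by date of appointment to current office (earlier first): Vasquez (1995-02-02) before Osei (1995-02-13) before Takahashi (2000-05-02).
Nakamura, Amari and Whitfield all have terms served 2 terms, so the next rule applies.
Nakamura, Amari and Whitfield are each not a Privy Counsellor, so the next rule applies.
Among Nakamura, Amari and Whitfield, by date of appointment to current office (earlier first): Nakamura (2000-05-22) before Amari (2005-03-06) before Whitfield (2007-02-27).
Order: Ibarra, Nguyen, Vasquez, Osei, Takahashi, Nakamura, Amari, Whitfield. So position 1.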